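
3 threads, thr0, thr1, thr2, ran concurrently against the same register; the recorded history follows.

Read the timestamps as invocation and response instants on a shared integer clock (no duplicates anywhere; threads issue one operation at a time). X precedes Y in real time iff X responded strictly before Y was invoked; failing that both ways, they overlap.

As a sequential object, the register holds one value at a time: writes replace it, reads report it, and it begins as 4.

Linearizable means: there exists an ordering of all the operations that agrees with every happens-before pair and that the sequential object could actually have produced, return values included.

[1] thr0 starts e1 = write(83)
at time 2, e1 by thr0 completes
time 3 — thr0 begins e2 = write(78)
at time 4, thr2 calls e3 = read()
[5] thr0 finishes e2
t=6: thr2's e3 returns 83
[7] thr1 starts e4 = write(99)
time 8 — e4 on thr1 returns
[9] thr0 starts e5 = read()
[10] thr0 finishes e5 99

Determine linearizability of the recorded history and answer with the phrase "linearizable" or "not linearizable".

linearizable

a witness: e1, e3, e2, e4, e5
1. e1 write(83), leaving value 83
2. e3 read() → 83, leaving value 83
3. e2 write(78), leaving value 78
4. e4 write(99), leaving value 99
5. e5 read() → 99, leaving value 99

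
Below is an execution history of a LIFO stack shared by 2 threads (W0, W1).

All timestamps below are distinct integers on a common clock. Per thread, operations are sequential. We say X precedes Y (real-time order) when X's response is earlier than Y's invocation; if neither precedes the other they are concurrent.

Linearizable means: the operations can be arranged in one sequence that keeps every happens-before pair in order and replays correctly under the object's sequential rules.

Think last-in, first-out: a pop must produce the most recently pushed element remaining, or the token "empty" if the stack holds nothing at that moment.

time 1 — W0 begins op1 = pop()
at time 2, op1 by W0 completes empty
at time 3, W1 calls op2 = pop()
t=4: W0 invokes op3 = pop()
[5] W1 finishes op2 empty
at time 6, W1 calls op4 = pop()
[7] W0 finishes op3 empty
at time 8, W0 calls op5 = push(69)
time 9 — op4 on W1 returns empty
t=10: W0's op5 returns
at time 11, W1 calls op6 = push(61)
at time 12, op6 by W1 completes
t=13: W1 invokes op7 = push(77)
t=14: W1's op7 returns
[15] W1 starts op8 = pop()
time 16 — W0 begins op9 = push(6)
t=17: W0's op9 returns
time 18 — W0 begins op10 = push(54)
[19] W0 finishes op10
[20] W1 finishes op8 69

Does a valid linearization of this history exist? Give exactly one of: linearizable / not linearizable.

prefix check: 1..19 passes, 1..20 fails once op8's time-20 response joins
15 orders of the 10 completed LIFO stack ops respect real time; none is legal
e.g. op1, op2, op3, op4, op5, op6, op7, op8, op9, op10: illegal at step 8, since op8 pop() → 69 cannot apply there
e.g. op1, op2, op3, op4, op5, op6, op7, op9, op8, op10: illegal at step 9, since op8 pop() → 69 cannot apply there

not linearizable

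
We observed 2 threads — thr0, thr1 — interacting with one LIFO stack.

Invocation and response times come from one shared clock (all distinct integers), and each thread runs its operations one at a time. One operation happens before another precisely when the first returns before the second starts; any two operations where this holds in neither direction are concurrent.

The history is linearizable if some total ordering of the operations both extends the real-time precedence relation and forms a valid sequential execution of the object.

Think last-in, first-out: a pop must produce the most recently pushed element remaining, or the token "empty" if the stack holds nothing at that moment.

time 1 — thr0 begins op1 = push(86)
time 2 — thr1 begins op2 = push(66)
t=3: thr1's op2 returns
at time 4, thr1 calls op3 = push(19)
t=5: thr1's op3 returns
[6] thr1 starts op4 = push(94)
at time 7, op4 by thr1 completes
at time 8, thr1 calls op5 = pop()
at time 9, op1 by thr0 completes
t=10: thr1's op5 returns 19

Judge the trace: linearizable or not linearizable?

already the first 10 events (up to op5's response at time 10) admit no linearization; the first 9 still do
real-time-consistent orders of the 5 completed operations: 5 — all fail the LIFO stack replay
one such order, op1, op2, op3, op4, op5, breaks at step 5 where op5 pop() → 19 is illegal
one such order, op2, op1, op3, op4, op5, breaks at step 5 where op5 pop() → 19 is illegal

not linearizable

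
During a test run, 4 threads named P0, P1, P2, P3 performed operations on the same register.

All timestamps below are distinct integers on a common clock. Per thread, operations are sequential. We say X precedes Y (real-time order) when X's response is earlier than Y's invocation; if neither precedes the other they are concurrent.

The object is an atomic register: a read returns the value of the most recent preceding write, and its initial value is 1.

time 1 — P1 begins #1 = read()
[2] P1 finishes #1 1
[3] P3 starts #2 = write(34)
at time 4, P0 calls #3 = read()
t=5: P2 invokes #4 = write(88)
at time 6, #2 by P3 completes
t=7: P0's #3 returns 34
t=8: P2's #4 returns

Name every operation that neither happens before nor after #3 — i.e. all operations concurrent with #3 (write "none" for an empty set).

#3 spans [4,7]; an op avoiding the whole window 4..7 is ordered, any other is concurrent
#1 [1,2]: before
#2 [3,6]: concurrent
#4 [5,8]: concurrent

#2, #4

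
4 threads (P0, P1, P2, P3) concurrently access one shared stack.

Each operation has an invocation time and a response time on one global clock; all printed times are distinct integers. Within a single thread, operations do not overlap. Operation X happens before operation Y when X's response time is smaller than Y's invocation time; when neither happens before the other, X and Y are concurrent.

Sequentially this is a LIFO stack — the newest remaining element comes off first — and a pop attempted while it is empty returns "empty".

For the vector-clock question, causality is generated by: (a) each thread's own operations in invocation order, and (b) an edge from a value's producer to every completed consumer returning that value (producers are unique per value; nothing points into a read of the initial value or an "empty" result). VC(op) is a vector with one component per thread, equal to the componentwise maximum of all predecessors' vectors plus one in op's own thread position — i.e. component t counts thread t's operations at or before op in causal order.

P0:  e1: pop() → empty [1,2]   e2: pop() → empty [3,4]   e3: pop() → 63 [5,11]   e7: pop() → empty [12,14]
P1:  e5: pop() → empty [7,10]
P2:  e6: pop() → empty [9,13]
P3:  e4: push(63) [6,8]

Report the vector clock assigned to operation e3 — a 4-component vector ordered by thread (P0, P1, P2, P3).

e4 (invocation 6): nothing precedes it; P3's component alone gives (0, 0, 0, 1)
e6 (invocation 9): nothing precedes it; P2's component alone gives (0, 0, 1, 0)
e5 (invocation 7): nothing precedes it; P1's component alone gives (0, 1, 0, 0)
e1 (invocation 1): nothing precedes it; P0's component alone gives (1, 0, 0, 0)
e2 (invocation 3): componentwise max over VC(e1)=(1, 0, 0, 0), +1 at P0, giving (2, 0, 0, 0)
e3 (invocation 5): componentwise max over VC(e2)=(2, 0, 0, 0), VC(e4)=(0, 0, 0, 1), +1 at P0, giving (3, 0, 0, 1)
e7 (invocation 12): componentwise max over VC(e3)=(3, 0, 0, 1), +1 at P0, giving (4, 0, 0, 1)
target: VC(e3) = (3, 0, 0, 1)

(3, 0, 0, 1)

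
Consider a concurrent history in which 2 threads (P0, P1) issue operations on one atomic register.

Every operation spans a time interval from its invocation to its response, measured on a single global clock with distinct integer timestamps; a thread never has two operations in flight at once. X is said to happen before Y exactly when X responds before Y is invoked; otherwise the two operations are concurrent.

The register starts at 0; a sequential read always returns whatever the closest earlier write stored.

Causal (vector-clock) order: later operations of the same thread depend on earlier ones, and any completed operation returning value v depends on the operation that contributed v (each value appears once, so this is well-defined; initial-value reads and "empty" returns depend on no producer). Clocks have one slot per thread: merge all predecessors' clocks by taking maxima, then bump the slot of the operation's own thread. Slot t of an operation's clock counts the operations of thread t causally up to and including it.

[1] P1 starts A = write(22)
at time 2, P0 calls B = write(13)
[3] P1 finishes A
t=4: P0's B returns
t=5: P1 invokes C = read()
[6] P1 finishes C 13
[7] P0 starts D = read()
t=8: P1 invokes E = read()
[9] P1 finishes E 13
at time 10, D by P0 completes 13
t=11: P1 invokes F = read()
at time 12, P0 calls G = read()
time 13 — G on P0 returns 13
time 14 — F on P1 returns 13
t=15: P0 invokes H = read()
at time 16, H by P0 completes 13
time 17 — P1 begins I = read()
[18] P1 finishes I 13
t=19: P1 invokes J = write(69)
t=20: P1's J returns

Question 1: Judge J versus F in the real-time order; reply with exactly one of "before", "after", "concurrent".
Answer: after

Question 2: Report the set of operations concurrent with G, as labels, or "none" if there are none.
Answer: F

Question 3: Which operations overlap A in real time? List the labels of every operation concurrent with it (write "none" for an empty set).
Answer: B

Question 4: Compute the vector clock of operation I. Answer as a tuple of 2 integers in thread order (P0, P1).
Answer: (1, 5)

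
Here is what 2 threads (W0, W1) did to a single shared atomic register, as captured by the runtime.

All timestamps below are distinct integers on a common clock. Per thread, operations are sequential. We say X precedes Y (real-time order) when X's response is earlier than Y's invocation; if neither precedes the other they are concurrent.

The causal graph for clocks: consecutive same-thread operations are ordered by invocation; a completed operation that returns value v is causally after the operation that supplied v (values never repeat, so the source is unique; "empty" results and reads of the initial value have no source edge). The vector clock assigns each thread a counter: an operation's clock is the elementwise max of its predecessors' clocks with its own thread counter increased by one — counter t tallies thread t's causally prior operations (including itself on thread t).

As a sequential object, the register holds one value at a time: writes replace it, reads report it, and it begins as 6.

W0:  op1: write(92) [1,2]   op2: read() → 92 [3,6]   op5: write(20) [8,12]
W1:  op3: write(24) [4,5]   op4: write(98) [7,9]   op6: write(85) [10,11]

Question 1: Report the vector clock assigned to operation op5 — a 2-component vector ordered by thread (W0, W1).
Answer: (3, 0)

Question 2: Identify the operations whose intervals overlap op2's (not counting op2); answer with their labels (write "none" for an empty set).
Answer: op3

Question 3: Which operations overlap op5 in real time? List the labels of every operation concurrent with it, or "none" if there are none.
Answer: op4, op6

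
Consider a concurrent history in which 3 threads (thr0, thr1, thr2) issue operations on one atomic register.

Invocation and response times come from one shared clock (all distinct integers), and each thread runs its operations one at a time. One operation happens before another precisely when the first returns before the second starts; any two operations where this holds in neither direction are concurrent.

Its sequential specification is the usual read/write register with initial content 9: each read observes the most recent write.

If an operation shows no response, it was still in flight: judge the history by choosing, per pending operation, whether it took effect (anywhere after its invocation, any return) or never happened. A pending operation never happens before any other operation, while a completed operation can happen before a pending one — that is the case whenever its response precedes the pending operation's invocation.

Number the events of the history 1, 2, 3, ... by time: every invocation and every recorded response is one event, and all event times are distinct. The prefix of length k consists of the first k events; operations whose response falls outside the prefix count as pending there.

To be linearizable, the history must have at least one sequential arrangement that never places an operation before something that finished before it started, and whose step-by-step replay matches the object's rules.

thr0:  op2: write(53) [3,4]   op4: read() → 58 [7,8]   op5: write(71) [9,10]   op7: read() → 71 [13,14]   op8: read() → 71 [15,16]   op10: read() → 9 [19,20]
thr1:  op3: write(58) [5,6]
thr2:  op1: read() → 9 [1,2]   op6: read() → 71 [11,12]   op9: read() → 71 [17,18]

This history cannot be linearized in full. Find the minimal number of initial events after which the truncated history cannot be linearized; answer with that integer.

one valid order for events 1..19 is op1, op2, op3, op4, op5, op6, op7, op8, op9:
step 1: op1 read() → 9 — value 9
step 2: op2 write(53) — value 53
step 3: op3 write(58) — value 58
step 4: op4 read() → 58 — value 58
step 5: op5 write(71) — value 71
step 6: op6 read() → 71 — value 71
step 7: op7 read() → 71 — value 71
step 8: op8 read() → 71 — value 71
step 9: op9 read() → 71 — value 71
include event 20 — op10 responding at 20 — and every candidate order breaks
sample order op1, op2, op3, op4, op5, op6, op7, op8, op9, op10 stalls at step 10 — op10 read() → 9 has no legal effect

20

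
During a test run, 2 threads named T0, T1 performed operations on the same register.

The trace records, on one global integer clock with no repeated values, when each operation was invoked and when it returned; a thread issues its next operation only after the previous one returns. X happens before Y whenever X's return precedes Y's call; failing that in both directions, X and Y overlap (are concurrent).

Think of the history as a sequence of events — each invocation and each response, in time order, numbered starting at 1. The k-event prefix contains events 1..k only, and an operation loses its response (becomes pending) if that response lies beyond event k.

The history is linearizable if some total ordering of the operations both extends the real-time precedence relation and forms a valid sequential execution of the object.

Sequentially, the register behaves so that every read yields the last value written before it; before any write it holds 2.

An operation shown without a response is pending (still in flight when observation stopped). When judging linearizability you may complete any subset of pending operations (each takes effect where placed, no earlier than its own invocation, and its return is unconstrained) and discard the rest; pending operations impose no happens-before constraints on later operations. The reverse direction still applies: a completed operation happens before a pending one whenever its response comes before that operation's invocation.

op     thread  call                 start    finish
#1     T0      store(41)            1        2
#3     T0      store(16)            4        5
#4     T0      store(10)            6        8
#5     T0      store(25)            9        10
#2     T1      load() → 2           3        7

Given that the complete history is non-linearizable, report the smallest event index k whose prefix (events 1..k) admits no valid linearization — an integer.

events 1..6 are linearizable, e.g. via #1, #2, #3:
1. #1 store(41), leaving value 41
2. #2 load() (pending, included), leaving value 41
3. #3 store(16), leaving value 16
include event 7 — #2 responding at 7 — and every candidate order breaks
every completion of the 1 pending operation (#4) was checked; none linearizes
one such order, #1, #2, #3 (pending dropped), breaks at step 2 where #2 load() → 2 is illegal
one such order, #1, #3, #2 (pending dropped), breaks at step 3 where #2 load() → 2 is illegal

7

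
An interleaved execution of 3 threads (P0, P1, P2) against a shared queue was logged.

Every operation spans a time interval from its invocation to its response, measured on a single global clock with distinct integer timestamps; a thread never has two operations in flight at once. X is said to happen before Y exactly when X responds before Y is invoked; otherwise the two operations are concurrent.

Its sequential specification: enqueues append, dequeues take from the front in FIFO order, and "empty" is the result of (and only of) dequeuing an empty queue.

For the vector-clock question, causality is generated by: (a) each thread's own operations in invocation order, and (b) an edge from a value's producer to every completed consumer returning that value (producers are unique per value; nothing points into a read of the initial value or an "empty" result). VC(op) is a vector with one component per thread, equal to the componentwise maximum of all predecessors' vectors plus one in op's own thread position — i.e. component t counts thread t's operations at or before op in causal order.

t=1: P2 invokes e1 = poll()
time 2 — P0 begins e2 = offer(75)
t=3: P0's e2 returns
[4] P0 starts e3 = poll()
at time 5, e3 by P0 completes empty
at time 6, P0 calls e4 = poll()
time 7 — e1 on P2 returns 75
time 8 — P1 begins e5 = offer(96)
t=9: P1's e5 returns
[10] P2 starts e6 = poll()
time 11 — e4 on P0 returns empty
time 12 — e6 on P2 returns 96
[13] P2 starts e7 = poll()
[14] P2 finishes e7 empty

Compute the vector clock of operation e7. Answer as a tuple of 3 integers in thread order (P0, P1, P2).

(1, 1, 3)

VC(e5, invoked at 8): no causal predecessors; +1 on P1 → (0, 1, 0)
VC(e2, invoked at 2): no causal predecessors; +1 on P0 → (1, 0, 0)
VC(e1, invoked at 1): max of VC(e2)=(1, 0, 0), then +1 on thread P2 → (1, 0, 1)
VC(e3, invoked at 4): max of VC(e2)=(1, 0, 0), then +1 on thread P0 → (2, 0, 0)
VC(e4, invoked at 6): max of VC(e3)=(2, 0, 0), then +1 on thread P0 → (3, 0, 0)
VC(e6, invoked at 10): max of VC(e1)=(1, 0, 1), VC(e5)=(0, 1, 0), then +1 on thread P2 → (1, 1, 2)
VC(e7, invoked at 13): max of VC(e6)=(1, 1, 2), then +1 on thread P2 → (1, 1, 3)
target: VC(e7) = (1, 1, 3)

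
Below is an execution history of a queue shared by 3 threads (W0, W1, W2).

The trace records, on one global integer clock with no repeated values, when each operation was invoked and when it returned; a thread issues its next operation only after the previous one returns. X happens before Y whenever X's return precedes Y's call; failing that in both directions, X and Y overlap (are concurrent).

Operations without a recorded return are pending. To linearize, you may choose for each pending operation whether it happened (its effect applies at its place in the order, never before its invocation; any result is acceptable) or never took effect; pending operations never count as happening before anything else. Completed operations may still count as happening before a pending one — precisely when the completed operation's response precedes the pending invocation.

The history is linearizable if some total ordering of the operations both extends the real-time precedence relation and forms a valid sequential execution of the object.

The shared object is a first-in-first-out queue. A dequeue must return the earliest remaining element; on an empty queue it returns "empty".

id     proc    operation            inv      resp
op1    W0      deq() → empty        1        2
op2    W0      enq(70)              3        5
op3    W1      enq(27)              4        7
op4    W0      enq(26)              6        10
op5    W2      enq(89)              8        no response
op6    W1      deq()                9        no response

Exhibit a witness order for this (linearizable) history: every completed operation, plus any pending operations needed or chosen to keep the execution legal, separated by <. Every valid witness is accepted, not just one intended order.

op1 < op2 < op3 < op4

1. op1 deq() → empty, leaving queue <>
2. op2 enq(70), leaving queue <70>
3. op3 enq(27), leaving queue <70,27>
4. op4 enq(26), leaving queue <70,27,26>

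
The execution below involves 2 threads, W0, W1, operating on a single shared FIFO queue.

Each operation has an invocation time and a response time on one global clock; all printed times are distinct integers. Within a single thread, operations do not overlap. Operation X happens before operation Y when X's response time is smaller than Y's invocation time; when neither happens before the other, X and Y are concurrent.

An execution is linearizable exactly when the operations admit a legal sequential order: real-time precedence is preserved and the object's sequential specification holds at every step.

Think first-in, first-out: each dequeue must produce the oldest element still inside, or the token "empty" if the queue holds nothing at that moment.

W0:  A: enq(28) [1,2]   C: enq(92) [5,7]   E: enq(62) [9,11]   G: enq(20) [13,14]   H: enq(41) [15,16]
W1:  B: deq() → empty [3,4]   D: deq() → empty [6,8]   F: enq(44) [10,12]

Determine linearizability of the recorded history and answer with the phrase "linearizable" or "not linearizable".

not linearizable

already the first 4 events (up to B's response at time 4) admit no linearization; the first 3 still do
exhaustive check: the 2 completed FIFO queue ops admit one real-time order; illegal
one such order, A, B, breaks at step 2 where B deq() → empty is illegal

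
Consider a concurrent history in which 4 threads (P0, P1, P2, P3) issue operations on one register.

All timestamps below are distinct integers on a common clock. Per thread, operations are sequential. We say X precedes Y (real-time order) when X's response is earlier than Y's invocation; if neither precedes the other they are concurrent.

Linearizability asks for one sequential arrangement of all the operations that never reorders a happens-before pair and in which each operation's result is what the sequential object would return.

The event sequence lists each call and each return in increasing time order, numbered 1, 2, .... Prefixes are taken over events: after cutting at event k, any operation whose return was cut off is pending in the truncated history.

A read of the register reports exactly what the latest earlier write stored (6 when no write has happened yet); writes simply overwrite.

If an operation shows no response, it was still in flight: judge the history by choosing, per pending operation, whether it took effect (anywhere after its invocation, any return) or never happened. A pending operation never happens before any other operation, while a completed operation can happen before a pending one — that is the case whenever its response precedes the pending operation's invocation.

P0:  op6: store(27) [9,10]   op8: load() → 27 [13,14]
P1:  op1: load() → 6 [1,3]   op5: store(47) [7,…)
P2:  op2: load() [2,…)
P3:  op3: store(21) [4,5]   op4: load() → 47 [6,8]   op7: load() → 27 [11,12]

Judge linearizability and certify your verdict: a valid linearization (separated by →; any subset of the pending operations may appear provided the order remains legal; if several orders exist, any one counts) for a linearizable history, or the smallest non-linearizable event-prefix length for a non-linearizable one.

linearizable — witness: op1 → op2 → op3 → op5 → op4 → op6 → op7 → op8

1. op1 load() → 6, leaving value 6
2. op2 load() (pending, included), leaving value 6
3. op3 store(21), leaving value 21
4. op5 store(47) (pending, included), leaving value 47
5. op4 load() → 47, leaving value 47
6. op6 store(27), leaving value 27
7. op7 load() → 27, leaving value 27
8. op8 load() → 27, leaving value 27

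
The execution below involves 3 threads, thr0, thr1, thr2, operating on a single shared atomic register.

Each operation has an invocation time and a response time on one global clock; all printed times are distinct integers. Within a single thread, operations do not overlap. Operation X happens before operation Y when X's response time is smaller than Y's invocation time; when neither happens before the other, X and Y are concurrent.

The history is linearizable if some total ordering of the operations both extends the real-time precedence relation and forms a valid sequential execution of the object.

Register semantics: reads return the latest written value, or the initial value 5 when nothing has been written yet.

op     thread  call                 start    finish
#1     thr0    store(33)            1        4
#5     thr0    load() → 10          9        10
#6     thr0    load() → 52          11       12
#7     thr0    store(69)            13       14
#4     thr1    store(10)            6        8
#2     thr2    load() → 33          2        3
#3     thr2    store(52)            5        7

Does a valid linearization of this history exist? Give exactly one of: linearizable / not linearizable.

not linearizable

the violation lands at event 12, #6's response at time 12: events 1..11 linearize, events 1..12 do not
4 orders of the 6 completed atomic register ops respect real time; none is legal
take #1, #2, #3, #4, #5, #6: step 6 already fails, because #6 load() → 52 cannot occur there
take #1, #2, #4, #3, #5, #6: step 5 already fails, because #5 load() → 10 cannot occur there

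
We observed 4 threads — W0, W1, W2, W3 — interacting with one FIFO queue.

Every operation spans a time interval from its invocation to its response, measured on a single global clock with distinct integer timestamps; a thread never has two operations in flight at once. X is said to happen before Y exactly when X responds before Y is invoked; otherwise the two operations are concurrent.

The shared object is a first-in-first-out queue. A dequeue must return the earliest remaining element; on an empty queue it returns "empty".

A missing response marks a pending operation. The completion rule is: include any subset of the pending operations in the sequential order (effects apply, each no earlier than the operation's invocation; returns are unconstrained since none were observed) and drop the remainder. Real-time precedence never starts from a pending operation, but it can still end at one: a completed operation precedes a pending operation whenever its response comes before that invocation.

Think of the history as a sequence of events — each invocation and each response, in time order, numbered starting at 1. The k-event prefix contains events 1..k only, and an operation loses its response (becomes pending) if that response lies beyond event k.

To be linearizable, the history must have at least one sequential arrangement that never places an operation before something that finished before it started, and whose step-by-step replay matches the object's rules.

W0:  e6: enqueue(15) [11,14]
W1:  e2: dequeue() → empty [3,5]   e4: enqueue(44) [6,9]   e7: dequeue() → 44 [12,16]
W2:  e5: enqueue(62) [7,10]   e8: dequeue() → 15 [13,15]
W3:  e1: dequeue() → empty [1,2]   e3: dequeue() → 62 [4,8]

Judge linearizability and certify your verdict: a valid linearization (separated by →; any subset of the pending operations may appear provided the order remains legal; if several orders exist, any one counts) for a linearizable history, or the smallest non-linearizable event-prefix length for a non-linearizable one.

linearizable — witness: e1 → e2 → e5 → e3 → e4 → e6 → e7 → e8

step 1: e1 dequeue() → empty — queue <>
step 2: e2 dequeue() → empty — queue <>
step 3: e5 enqueue(62) — queue <62>
step 4: e3 dequeue() → 62 — queue <>
step 5: e4 enqueue(44) — queue <44>
step 6: e6 enqueue(15) — queue <44,15>
step 7: e7 dequeue() → 44 — queue <15>
step 8: e8 dequeue() → 15 — queue <>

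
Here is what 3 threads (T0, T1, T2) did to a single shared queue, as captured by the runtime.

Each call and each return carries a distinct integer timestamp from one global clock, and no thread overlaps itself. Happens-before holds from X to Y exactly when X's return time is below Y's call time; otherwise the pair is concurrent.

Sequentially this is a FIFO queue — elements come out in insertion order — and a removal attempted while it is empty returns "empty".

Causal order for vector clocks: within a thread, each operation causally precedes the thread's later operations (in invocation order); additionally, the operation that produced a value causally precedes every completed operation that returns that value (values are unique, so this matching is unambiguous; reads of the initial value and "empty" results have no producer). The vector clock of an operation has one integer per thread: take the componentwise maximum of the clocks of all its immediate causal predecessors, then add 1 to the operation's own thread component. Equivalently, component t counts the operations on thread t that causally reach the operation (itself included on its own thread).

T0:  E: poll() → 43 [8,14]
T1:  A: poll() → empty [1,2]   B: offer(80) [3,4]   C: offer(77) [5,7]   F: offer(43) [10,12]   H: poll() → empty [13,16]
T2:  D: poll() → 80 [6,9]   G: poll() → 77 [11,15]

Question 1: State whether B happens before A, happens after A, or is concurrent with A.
Answer: after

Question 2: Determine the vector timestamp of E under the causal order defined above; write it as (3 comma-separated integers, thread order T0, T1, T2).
Answer: (1, 4, 0)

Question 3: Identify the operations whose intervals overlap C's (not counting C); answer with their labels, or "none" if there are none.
Answer: D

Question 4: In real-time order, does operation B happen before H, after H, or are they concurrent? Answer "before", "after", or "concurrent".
Answer: before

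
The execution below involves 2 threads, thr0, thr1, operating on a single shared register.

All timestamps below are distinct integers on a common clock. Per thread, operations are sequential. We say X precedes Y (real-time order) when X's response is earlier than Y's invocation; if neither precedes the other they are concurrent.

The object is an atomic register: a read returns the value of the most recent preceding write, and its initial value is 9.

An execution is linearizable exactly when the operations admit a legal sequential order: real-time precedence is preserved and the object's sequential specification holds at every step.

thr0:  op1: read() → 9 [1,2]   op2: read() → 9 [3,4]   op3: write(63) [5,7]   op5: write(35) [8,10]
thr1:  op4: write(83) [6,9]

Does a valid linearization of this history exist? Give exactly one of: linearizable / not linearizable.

witness order: op1, op2, op3, op4, op5
1. op1 read() → 9, leaving value 9
2. op2 read() → 9, leaving value 9
3. op3 write(63), leaving value 63
4. op4 write(83), leaving value 83
5. op5 write(35), leaving value 35

linearizable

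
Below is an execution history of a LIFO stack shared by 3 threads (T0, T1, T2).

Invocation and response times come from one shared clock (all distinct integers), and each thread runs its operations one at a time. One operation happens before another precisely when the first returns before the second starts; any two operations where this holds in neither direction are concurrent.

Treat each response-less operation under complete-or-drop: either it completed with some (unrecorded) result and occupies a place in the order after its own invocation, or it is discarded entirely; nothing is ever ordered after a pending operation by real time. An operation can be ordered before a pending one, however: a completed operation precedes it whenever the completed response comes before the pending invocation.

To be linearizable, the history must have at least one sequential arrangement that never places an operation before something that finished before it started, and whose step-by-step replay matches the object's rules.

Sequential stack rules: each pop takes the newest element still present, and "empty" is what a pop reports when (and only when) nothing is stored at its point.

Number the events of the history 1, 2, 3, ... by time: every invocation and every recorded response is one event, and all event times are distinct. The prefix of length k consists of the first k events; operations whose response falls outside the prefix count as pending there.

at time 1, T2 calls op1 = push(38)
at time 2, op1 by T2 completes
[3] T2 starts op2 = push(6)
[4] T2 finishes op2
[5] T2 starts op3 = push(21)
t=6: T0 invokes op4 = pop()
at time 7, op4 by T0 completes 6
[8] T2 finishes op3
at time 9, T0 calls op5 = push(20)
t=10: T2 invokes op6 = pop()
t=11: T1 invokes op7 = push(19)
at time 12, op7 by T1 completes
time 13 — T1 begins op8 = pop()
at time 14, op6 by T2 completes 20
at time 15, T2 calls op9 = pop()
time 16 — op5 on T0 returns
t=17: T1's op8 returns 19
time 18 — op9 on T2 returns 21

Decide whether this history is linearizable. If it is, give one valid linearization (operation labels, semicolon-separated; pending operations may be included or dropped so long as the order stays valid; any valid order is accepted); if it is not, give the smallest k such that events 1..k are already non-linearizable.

after step 1 (op1 push(38)): stack <38>
after step 2 (op2 push(6)): stack <38,6>
after step 3 (op4 pop() → 6): stack <38>
after step 4 (op3 push(21)): stack <38,21>
after step 5 (op5 push(20)): stack <38,21,20>
after step 6 (op6 pop() → 20): stack <38,21>
after step 7 (op7 push(19)): stack <38,21,19>
after step 8 (op8 pop() → 19): stack <38,21>
after step 9 (op9 pop() → 21): stack <38>

linearizable — witness: op1; op2; op4; op3; op5; op6; op7; op8; op9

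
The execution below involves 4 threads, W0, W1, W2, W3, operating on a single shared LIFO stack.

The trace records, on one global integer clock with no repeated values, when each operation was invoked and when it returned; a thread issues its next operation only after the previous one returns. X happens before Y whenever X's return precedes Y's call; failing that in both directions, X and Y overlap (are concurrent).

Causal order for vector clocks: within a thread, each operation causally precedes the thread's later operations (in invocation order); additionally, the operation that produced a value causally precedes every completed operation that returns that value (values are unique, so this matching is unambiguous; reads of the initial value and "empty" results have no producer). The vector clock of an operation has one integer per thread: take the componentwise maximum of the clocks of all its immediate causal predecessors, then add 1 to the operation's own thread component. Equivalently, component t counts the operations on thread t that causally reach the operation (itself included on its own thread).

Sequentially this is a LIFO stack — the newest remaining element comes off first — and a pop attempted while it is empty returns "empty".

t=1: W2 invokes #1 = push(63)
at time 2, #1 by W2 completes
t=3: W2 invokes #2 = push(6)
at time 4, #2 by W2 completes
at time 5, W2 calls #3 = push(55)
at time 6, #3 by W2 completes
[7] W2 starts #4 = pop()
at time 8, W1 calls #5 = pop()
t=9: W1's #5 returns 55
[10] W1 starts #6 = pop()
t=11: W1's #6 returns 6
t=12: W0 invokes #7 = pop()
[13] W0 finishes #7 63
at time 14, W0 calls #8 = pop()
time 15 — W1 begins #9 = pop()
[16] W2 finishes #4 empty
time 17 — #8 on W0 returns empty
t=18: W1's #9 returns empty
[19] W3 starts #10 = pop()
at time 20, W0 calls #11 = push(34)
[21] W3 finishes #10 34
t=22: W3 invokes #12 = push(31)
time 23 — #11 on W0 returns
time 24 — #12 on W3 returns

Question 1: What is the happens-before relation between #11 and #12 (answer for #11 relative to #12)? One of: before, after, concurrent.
concurrent

#11 spans [20,23], #12 spans [22,24]
the intervals overlap in both directions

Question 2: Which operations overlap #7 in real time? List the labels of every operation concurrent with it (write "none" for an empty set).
#4

#7 spans [12,13]: anything still running between times 12 and 13 counts as concurrent
#1 [1,2]: before
#2 [3,4]: before
#3 [5,6]: before
#4 [7,16]: concurrent
#5 [8,9]: before
#6 [10,11]: before
#8 [14,17]: after
#9 [15,18]: after
#10 [19,21]: after
#11 [20,23]: after
#12 [22,24]: after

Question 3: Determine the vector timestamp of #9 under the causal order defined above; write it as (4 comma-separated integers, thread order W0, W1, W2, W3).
(0, 3, 3, 0)

#1 (invocation 1): nothing precedes it; W2's component alone gives (0, 0, 1, 0)
VC(#2, invoked at 3): max of VC(#1)=(0, 0, 1, 0), then +1 on thread W2 → (0, 0, 2, 0)
VC(#7, invoked at 12): max of VC(#1)=(0, 0, 1, 0), then +1 on thread W0 → (1, 0, 1, 0)
VC(#3, invoked at 5): max of VC(#2)=(0, 0, 2, 0), then +1 on thread W2 → (0, 0, 3, 0)
VC(#8, invoked at 14): max of VC(#7)=(1, 0, 1, 0), then +1 on thread W0 → (2, 0, 1, 0)
VC(#4, invoked at 7): max of VC(#3)=(0, 0, 3, 0), then +1 on thread W2 → (0, 0, 4, 0)
VC(#5, invoked at 8): max of VC(#3)=(0, 0, 3, 0), then +1 on thread W1 → (0, 1, 3, 0)
VC(#11, invoked at 20): max of VC(#8)=(2, 0, 1, 0), then +1 on thread W0 → (3, 0, 1, 0)
VC(#6, invoked at 10): max of VC(#2)=(0, 0, 2, 0), VC(#5)=(0, 1, 3, 0), then +1 on thread W1 → (0, 2, 3, 0)
VC(#10, invoked at 19): max of VC(#11)=(3, 0, 1, 0), then +1 on thread W3 → (3, 0, 1, 1)
VC(#9, invoked at 15): max of VC(#6)=(0, 2, 3, 0), then +1 on thread W1 → (0, 3, 3, 0)
VC(#12, invoked at 22): max of VC(#10)=(3, 0, 1, 1), then +1 on thread W3 → (3, 0, 1, 2)
target: VC(#9) = (0, 3, 3, 0)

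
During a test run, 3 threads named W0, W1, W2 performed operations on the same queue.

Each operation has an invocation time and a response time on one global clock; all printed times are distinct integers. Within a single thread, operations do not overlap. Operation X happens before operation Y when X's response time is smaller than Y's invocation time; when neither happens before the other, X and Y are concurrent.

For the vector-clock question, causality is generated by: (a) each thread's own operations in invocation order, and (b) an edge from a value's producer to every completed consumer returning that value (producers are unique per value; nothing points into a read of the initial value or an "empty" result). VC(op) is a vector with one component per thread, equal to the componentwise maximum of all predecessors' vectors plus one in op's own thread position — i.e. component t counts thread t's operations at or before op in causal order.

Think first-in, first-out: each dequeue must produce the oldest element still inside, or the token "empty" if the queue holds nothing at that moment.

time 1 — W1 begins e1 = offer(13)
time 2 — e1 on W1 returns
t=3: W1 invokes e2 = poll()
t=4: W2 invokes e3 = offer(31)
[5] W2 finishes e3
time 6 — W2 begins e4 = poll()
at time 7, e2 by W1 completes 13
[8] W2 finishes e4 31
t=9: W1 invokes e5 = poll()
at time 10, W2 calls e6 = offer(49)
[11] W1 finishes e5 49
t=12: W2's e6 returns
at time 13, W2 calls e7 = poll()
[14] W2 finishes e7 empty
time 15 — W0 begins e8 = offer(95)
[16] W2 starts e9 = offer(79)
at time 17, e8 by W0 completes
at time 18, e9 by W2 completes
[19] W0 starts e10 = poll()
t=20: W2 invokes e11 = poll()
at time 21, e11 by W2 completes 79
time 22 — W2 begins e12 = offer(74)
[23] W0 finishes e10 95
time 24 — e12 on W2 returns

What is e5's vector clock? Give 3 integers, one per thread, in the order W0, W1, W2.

root op e3, invoked 4: fresh clock plus W2's own tick → (0, 0, 1)
root op e1, invoked 1: fresh clock plus W1's own tick → (0, 1, 0)
root op e8, invoked 15: fresh clock plus W0's own tick → (1, 0, 0)
invoked at 6, e4 merges VC(e3)=(0, 0, 1) and bumps W2's slot → (0, 0, 2)
invoked at 3, e2 merges VC(e1)=(0, 1, 0) and bumps W1's slot → (0, 2, 0)
invoked at 19, e10 merges VC(e8)=(1, 0, 0) and bumps W0's slot → (2, 0, 0)
invoked at 10, e6 merges VC(e4)=(0, 0, 2) and bumps W2's slot → (0, 0, 3)
invoked at 13, e7 merges VC(e6)=(0, 0, 3) and bumps W2's slot → (0, 0, 4)
invoked at 16, e9 merges VC(e7)=(0, 0, 4) and bumps W2's slot → (0, 0, 5)
invoked at 20, e11 merges VC(e9)=(0, 0, 5) and bumps W2's slot → (0, 0, 6)
invoked at 9, e5 merges VC(e2)=(0, 2, 0), VC(e6)=(0, 0, 3) and bumps W1's slot → (0, 3, 3)
invoked at 22, e12 merges VC(e11)=(0, 0, 6) and bumps W2's slot → (0, 0, 7)
target: VC(e5) = (0, 3, 3)

(0, 3, 3)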